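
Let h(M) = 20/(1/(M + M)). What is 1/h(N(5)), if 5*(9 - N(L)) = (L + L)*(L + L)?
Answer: -1/440 ≈ -0.0022727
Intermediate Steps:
N(L) = 9 - 4*L²/5 (N(L) = 9 - (L + L)*(L + L)/5 = 9 - 2*L*2*L/5 = 9 - 4*L²/5)
h(M) = 40*M (h(M) = 20/(1/(2*M)) = 20/((1/(2*M))) = 20*(2*M) = 40*M)
1/h(N(5)) = 1/(40*(9 - ⅘*5²)) = 1/(40*(9 - ⅘*25)) = 1/(40*(9 - 20)) = 1/(40*(-11)) = 1/(-440) = -1/440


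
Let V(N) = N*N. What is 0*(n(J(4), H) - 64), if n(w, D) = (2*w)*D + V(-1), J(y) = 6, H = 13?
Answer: 0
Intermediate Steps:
V(N) = N²
n(w, D) = 1 + 2*D*w (n(w, D) = (2*w)*D + (-1)² = 2*D*w + 1 = 1 + 2*D*w)
0*(n(J(4), H) - 64) = 0*((1 + 2*13*6) - 64) = 0*((1 + 156) - 64) = 0*(157 - 64) = 0*93 = 0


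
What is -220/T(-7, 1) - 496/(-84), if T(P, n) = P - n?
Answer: 1403/42 ≈ 33.405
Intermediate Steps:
-220/T(-7, 1) - 496/(-84) = -220/(-7 - 1*1) - 496/(-84) = -220/(-7 - 1) - 496*(-1/84) = -220/(-8) + 124/21 = -220*(-⅛) + 124/21 = 55/2 + 124/21 = 1403/42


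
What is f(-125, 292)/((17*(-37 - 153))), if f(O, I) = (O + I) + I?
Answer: -27/190 ≈ -0.14211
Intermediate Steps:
f(O, I) = O + 2*I (f(O, I) = (I + O) + I = O + 2*I)
f(-125, 292)/((17*(-37 - 153))) = (-125 + 2*292)/((17*(-37 - 153))) = (-125 + 584)/((17*(-190))) = 459/(-3230) = 459*(-1/3230) = -27/190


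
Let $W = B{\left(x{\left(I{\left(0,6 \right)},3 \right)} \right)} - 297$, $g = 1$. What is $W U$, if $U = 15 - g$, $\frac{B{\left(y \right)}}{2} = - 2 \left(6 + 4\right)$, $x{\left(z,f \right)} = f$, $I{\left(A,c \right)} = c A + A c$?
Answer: $-4718$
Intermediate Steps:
$I{\left(A,c \right)} = 2 A c$ ($I{\left(A,c \right)} = A c + A c = 2 A c$)
$B{\left(y \right)} = -40$ ($B{\left(y \right)} = 2 \left(- 2 \left(6 + 4\right)\right) = 2 \left(\left(-2\right) 10\right) = 2 \left(-20\right) = -40$)
$U = 14$ ($U = 15 - 1 = 14$)
$W = -337$ ($W = -40 - 297 = -337$)
$W U = \left(-337\right) 14 = -4718$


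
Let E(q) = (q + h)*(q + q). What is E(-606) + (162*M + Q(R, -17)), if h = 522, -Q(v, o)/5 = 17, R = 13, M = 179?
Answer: 130721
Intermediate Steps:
Q(v, o) = -85 (Q(v, o) = -5*17 = -85)
E(q) = 2*q*(522 + q) (E(q) = (q + 522)*(q + q) = (522 + q)*(2*q) = 2*q*(522 + q))
E(-606) + (162*M + Q(R, -17)) = 2*(-606)*(522 - 606) + (162*179 - 85) = 2*(-606)*(-84) + (28998 - 85) = 101808 + 28913 = 130721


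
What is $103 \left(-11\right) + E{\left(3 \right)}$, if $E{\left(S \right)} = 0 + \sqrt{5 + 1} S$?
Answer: $-1133 + 3 \sqrt{6} \approx -1125.7$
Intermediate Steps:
$E{\left(S \right)} = S \sqrt{6}$ ($E{\left(S \right)} = 0 + \sqrt{6} S = 0 + S \sqrt{6} = S \sqrt{6}$)
$103 \left(-11\right) + E{\left(3 \right)} = 103 \left(-11\right) + 3 \sqrt{6} = -1133 + 3 \sqrt{6}$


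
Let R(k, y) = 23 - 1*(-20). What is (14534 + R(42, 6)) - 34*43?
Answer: 13115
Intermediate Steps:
R(k, y) = 43 (R(k, y) = 23 + 20 = 43)
(14534 + R(42, 6)) - 34*43 = (14534 + 43) - 34*43 = 14577 - 1462 = 13115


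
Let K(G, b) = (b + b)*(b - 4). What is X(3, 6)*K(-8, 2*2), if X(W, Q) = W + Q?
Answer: 0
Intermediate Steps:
K(G, b) = 2*b*(-4 + b) (K(G, b) = (2*b)*(-4 + b) = 2*b*(-4 + b))
X(W, Q) = Q + W
X(3, 6)*K(-8, 2*2) = (6 + 3)*(2*(2*2)*(-4 + 2*2)) = 9*(2*4*(-4 + 4)) = 9*(2*4*0) = 9*0 = 0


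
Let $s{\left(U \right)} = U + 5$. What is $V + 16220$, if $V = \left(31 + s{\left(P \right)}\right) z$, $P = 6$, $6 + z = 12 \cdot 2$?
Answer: $16976$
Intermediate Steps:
$z = 18$ ($z = -6 + 12 \cdot 2 = -6 + 24 = 18$)
$s{\left(U \right)} = 5 + U$
$V = 756$ ($V = \left(31 + \left(5 + 6\right)\right) 18 = \left(31 + 11\right) 18 = 42 \cdot 18 = 756$)
$V + 16220 = 756 + 16220 = 16976$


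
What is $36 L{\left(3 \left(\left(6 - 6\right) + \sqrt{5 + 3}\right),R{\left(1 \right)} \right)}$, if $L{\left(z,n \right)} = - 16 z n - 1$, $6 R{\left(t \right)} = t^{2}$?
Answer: $-36 - 576 \sqrt{2} \approx -850.59$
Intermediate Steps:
$R{\left(t \right)} = \frac{t^{2}}{6}$
$L{\left(z,n \right)} = -1 - 16 n z$ ($L{\left(z,n \right)} = - 16 n z - 1 = -1 - 16 n z$)
$36 L{\left(3 \left(\left(6 - 6\right) + \sqrt{5 + 3}\right),R{\left(1 \right)} \right)} = 36 \left(-1 - 16 \frac{1^{2}}{6} \cdot 3 \left(\left(6 - 6\right) + \sqrt{5 + 3}\right)\right) = 36 \left(-1 - 16 \cdot \frac{1}{6} \cdot 1 \cdot 3 \left(\left(6 - 6\right) + \sqrt{8}\right)\right) = 36 \left(-1 - \frac{8 \cdot 3 \left(0 + 2 \sqrt{2}\right)}{3}\right) = 36 \left(-1 - \frac{8 \cdot 3 \cdot 2 \sqrt{2}}{3}\right) = 36 \left(-1 - \frac{8 \cdot 6 \sqrt{2}}{3}\right) = 36 \left(-1 - 16 \sqrt{2}\right) = -36 - 576 \sqrt{2}$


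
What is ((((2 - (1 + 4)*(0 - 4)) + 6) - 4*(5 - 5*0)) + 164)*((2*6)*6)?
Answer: 12384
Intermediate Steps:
((((2 - (1 + 4)*(0 - 4)) + 6) - 4*(5 - 5*0)) + 164)*((2*6)*6) = ((((2 - 5*(-4)) + 6) - 4*(5 + 0)) + 164)*(12*6) = ((((2 - 1*(-20)) + 6) - 4*5) + 164)*72 = ((((2 + 20) + 6) - 20) + 164)*72 = (((22 + 6) - 20) + 164)*72 = ((28 - 20) + 164)*72 = (8 + 164)*72 = 172*72 = 12384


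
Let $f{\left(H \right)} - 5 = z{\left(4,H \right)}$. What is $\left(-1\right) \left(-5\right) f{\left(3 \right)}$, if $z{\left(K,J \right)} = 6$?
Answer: $55$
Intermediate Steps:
$f{\left(H \right)} = 11$ ($f{\left(H \right)} = 5 + 6 = 11$)
$\left(-1\right) \left(-5\right) f{\left(3 \right)} = \left(-1\right) \left(-5\right) 11 = 5 \cdot 11 = 55$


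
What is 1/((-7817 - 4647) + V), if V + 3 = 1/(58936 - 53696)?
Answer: -5240/65327079 ≈ -8.0212e-5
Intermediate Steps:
V = -15719/5240 (V = -3 + 1/(58936 - 53696) = -3 + 1/5240 = -15719/5240 ≈ -2.9998)
1/((-7817 - 4647) + V) = 1/((-7817 - 4647) - 15719/5240) = 1/(-12464 - 15719/5240) = 1/(-65327079/5240) = -5240/65327079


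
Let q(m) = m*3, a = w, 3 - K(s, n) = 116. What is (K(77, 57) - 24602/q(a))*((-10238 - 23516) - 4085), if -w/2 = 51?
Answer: 62913644/51 ≈ 1.2336e+6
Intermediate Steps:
w = -102 (w = -2*51 = -102)
K(s, n) = -113 (K(s, n) = 3 - 1*116 = 3 - 116 = -113)
a = -102
q(m) = 3*m
(K(77, 57) - 24602/q(a))*((-10238 - 23516) - 4085) = (-113 - 24602/(3*(-102)))*((-10238 - 23516) - 4085) = (-113 - 24602/(-306))*(-33754 - 4085) = (-113 - 24602*(-1/306))*(-37839) = (-113 + 12301/153)*(-37839) = -4988/153*(-37839) = 62913644/51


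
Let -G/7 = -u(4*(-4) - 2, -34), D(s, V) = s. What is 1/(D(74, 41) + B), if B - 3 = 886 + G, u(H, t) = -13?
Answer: 1/872 ≈ 0.0011468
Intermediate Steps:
G = -91 (G = -(-7)*(-13) = -7*13 = -91)
B = 798 (B = 3 + (886 - 91) = 3 + 795 = 798)
1/(D(74, 41) + B) = 1/(74 + 798) = 1/872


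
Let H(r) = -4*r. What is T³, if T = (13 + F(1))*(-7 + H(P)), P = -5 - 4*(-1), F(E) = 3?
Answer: -110592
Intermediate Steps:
P = -1 (P = -5 + 4 = -1)
T = -48 (T = (13 + 3)*(-7 - 4*(-1)) = 16*(-7 + 4) = 16*(-3) = -48)
T³ = (-48)³ = -110592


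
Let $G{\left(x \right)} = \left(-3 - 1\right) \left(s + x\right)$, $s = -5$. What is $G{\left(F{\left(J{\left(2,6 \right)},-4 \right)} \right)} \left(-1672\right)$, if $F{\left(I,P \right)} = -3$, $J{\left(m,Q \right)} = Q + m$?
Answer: $-53504$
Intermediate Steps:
$G{\left(x \right)} = 20 - 4 x$ ($G{\left(x \right)} = \left(-3 - 1\right) \left(-5 + x\right) = - 4 \left(-5 + x\right) = 20 - 4 x$)
$G{\left(F{\left(J{\left(2,6 \right)},-4 \right)} \right)} \left(-1672\right) = \left(20 - -12\right) \left(-1672\right) = \left(20 + 12\right) \left(-1672\right) = 32 \left(-1672\right) = -53504$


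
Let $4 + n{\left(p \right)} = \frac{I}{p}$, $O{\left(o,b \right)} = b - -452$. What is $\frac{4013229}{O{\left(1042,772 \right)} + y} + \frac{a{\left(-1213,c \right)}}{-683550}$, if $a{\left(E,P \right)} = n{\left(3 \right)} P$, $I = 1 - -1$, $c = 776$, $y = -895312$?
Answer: $- \frac{822278992597}{183346155720} \approx -4.4848$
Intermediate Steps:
$O{\left(o,b \right)} = 452 + b$ ($O{\left(o,b \right)} = b + 452 = 452 + b$)
$I = 2$ ($I = 1 + 1 = 2$)
$n{\left(p \right)} = -4 + \frac{2}{p}$
$a{\left(E,P \right)} = - \frac{10 P}{3}$ ($a{\left(E,P \right)} = \left(-4 + \frac{2}{3}\right) P = - \frac{10 P}{3}$)
$\frac{4013229}{O{\left(1042,772 \right)} + y} + \frac{a{\left(-1213,c \right)}}{-683550} = \frac{4013229}{\left(452 + 772\right) - 895312} + \frac{\left(- \frac{10}{3}\right) 776}{-683550} = \frac{4013229}{1224 - 895312} - - \frac{776}{205065} = \frac{4013229}{-894088} + \frac{776}{205065} = 4013229 \left(- \frac{1}{894088}\right) + \frac{776}{205065} = - \frac{4013229}{894088} + \frac{776}{205065} = - \frac{822278992597}{183346155720}$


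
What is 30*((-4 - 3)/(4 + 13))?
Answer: -210/17 ≈ -12.353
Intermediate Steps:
30*((-4 - 3)/(4 + 13)) = 30*(-7/17) = -210/17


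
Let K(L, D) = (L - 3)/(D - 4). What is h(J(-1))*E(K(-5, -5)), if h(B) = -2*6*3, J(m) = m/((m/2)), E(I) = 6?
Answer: -216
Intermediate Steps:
K(L, D) = (-3 + L)/(-4 + D)
J(m) = 2 (J(m) = m/((m*(½))) = m/((m/2)) = m*(2/m) = 2)
h(B) = -36 (h(B) = -12*3 = -36)
h(J(-1))*E(K(-5, -5)) = -36*6 = -216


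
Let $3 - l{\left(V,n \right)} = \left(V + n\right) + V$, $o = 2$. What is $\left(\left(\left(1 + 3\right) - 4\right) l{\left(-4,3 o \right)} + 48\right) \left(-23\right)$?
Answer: $-1104$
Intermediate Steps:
$l{\left(V,n \right)} = 3 - n - 2 V$ ($l{\left(V,n \right)} = 3 - \left(\left(V + n\right) + V\right) = 3 - \left(n + 2 V\right) = 3 - n - 2 V$)
$\left(\left(\left(1 + 3\right) - 4\right) l{\left(-4,3 o \right)} + 48\right) \left(-23\right) = \left(\left(\left(1 + 3\right) - 4\right) \left(3 - 3 \cdot 2 - -8\right) + 48\right) \left(-23\right) = \left(\left(4 - 4\right) \left(3 - 6 + 8\right) + 48\right) \left(-23\right) = \left(0 \left(3 - 6 + 8\right) + 48\right) \left(-23\right) = \left(0 \cdot 5 + 48\right) \left(-23\right) = \left(0 + 48\right) \left(-23\right) = 48 \left(-23\right) = -1104$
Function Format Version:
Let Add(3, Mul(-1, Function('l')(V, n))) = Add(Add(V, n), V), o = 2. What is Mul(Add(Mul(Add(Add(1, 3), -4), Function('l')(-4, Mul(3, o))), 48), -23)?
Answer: -1104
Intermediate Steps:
Function('l')(V, n) = Add(3, Mul(-1, n), Mul(-2, V)) (Function('l')(V, n) = Add(3, Mul(-1, Add(Add(V, n), V))) = Add(3, Mul(-1, Add(n, Mul(2, V)))) = Add(3, Add(Mul(-1, n), Mul(-2, V))) = Add(3, Mul(-1, n), Mul(-2, V)))
Mul(Add(Mul(Add(Add(1, 3), -4), Function('l')(-4, Mul(3, o))), 48), -23) = Mul(Add(Mul(Add(Add(1, 3), -4), Add(3, Mul(-1, Mul(3, 2)), Mul(-2, -4))), 48), -23) = Mul(Add(Mul(Add(4, -4), Add(3, Mul(-1, 6), 8)), 48), -23) = Mul(Add(Mul(0, Add(3, -6, 8)), 48), -23) = Mul(Add(Mul(0, 5), 48), -23) = Mul(Add(0, 48), -23) = Mul(48, -23) = -1104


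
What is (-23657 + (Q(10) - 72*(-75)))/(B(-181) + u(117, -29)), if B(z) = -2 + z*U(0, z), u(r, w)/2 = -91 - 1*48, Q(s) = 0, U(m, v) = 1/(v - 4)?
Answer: 3377545/51619 ≈ 65.432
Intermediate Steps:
U(m, v) = 1/(-4 + v)
u(r, w) = -278 (u(r, w) = 2*(-91 - 1*48) = 2*(-91 - 48) = 2*(-139) = -278)
B(z) = -2 + z/(-4 + z)
(-23657 + (Q(10) - 72*(-75)))/(B(-181) + u(117, -29)) = (-23657 + (0 - 72*(-75)))/((8 - 1*(-181))/(-4 - 181) - 278) = (-23657 + (0 + 5400))/((8 + 181)/(-185) - 278) = (-23657 + 5400)/(-1/185*189 - 278) = -18257/(-189/185 - 278) = -18257/(-51619/185) = -18257*(-185/51619) = 3377545/51619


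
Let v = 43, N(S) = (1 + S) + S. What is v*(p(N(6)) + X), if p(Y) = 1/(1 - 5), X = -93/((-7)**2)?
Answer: -18103/196 ≈ -92.362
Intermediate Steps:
N(S) = 1 + 2*S
X = -93/49 ≈ -1.8980
p(Y) = -1/4 (p(Y) = 1/(-4) = -1/4)
v*(p(N(6)) + X) = 43*(-1/4 - 93/49) = 43*(-421/196) = -18103/196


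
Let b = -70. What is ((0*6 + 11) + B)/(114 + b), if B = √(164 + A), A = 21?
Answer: ¼ + √185/44 ≈ 0.55912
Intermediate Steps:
B = √185 (B = √(164 + 21) = √185 ≈ 13.601)
((0*6 + 11) + B)/(114 + b) = ((0*6 + 11) + √185)/(114 - 70) = ((0 + 11) + √185)/44 = (11 + √185)*(1/44) = ¼ + √185/44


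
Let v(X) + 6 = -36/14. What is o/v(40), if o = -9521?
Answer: 66647/60 ≈ 1110.8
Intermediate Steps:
v(X) = -60/7 (v(X) = -6 - 36/14 = -6 - 36*1/14 = -6 - 18/7 = -60/7)
o/v(40) = -9521/(-60/7) = -9521*(-7/60) = 66647/60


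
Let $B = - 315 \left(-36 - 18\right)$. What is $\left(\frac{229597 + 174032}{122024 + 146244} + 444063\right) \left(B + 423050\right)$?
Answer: $\frac{13105899540877695}{67067} \approx 1.9541 \cdot 10^{11}$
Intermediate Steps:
$B = 17010$ ($B = \left(-315\right) \left(-54\right) = 17010$)
$\left(\frac{229597 + 174032}{122024 + 146244} + 444063\right) \left(B + 423050\right) = \left(\frac{229597 + 174032}{122024 + 146244} + 444063\right) \left(17010 + 423050\right) = \left(\frac{403629}{268268} + 444063\right) 440060 = \frac{119128296513}{268268} \cdot 440060 = \frac{13105899540877695}{67067}$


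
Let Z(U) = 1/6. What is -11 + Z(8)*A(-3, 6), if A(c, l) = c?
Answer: -23/2 ≈ -11.500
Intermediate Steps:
Z(U) = ⅙
-11 + Z(8)*A(-3, 6) = -11 + (⅙)*(-3) = -11 - ½ = -23/2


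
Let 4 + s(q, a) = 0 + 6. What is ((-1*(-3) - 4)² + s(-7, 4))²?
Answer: 9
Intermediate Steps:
s(q, a) = 2 (s(q, a) = -4 + (0 + 6) = -4 + 6 = 2)
((-1*(-3) - 4)² + s(-7, 4))² = ((-1*(-3) - 4)² + 2)² = ((3 - 4)² + 2)² = ((-1)² + 2)² = (1 + 2)² = 3² = 9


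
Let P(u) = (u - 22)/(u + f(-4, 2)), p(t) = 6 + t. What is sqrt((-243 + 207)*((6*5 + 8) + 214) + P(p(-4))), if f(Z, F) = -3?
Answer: 2*I*sqrt(2263) ≈ 95.142*I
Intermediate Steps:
P(u) = (-22 + u)/(-3 + u) (P(u) = (u - 22)/(u - 3) = (-22 + u)/(-3 + u))
sqrt((-243 + 207)*((6*5 + 8) + 214) + P(p(-4))) = sqrt((-243 + 207)*((6*5 + 8) + 214) + (-22 + (6 - 4))/(-3 + (6 - 4))) = sqrt(-36*((30 + 8) + 214) + (-22 + 2)/(-3 + 2)) = sqrt(-36*(38 + 214) - 20/(-1)) = sqrt(-36*252 - 1*(-20)) = sqrt(-9072 + 20) = sqrt(-9052) = 2*I*sqrt(2263)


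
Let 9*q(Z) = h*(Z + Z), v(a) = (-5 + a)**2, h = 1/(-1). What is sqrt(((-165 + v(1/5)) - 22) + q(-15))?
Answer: I*sqrt(36141)/15 ≈ 12.674*I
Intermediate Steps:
h = -1
q(Z) = -2*Z/9 (q(Z) = (-(Z + Z))/9 = (-2*Z)/9 = -2*Z/9)
sqrt(((-165 + v(1/5)) - 22) + q(-15)) = sqrt(((-165 + (-5 + 1/5)**2) - 22) - 2/9*(-15)) = sqrt(((-165 + (-5 + 1/5)**2) - 22) + 10/3) = sqrt(((-165 + (-24/5)**2) - 22) + 10/3) = sqrt(((-165 + 576/25) - 22) + 10/3) = sqrt((-3549/25 - 22) + 10/3) = sqrt(-4099/25 + 10/3) = sqrt(-12047/75) = I*sqrt(36141)/15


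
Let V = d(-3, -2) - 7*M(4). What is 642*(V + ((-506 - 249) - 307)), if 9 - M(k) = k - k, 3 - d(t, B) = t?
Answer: -718398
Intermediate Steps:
d(t, B) = 3 - t
M(k) = 9 (M(k) = 9 - (k - k) = 9 - 1*0 = 9 + 0 = 9)
V = -57 (V = (3 - 1*(-3)) - 7*9 = (3 + 3) - 63 = 6 - 63 = -57)
642*(V + ((-506 - 249) - 307)) = 642*(-57 + ((-506 - 249) - 307)) = 642*(-57 + (-755 - 307)) = 642*(-57 - 1062) = 642*(-1119) = -718398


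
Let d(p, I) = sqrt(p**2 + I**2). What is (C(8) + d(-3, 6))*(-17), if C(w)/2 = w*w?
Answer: -2176 - 51*sqrt(5) ≈ -2290.0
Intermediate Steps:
C(w) = 2*w**2 (C(w) = 2*(w*w) = 2*w**2)
d(p, I) = sqrt(I**2 + p**2)
(C(8) + d(-3, 6))*(-17) = (2*8**2 + sqrt(6**2 + (-3)**2))*(-17) = (2*64 + sqrt(36 + 9))*(-17) = (128 + sqrt(45))*(-17) = (128 + 3*sqrt(5))*(-17) = -2176 - 51*sqrt(5)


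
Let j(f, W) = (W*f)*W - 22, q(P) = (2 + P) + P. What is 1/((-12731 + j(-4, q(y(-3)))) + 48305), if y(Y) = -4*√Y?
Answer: -I/(-36304*I + 128*√3) ≈ 2.7544e-5 - 1.6821e-7*I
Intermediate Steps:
q(P) = 2 + 2*P
j(f, W) = -22 + f*W² (j(f, W) = f*W² - 22 = -22 + f*W²)
1/((-12731 + j(-4, q(y(-3)))) + 48305) = 1/((-12731 + (-22 - 4*(2 + 2*(-4*I*√3))²)) + 48305) = 1/((-12731 + (-22 - 4*(2 - 8*I*√3)²)) + 48305) = 1/((-12753 - 4*(2 - 8*I*√3)²) + 48305) = 1/(35552 - 4*(2 - 8*I*√3)²)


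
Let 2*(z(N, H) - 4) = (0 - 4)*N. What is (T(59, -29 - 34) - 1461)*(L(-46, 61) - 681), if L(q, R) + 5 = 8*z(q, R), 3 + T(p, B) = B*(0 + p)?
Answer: -424842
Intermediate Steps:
z(N, H) = 4 - 2*N (z(N, H) = 4 + ((0 - 4)*N)/2 = 4 + (-4*N)/2 = 4 - 2*N)
T(p, B) = -3 + B*p (T(p, B) = -3 + B*(0 + p) = -3 + B*p)
L(q, R) = 27 - 16*q (L(q, R) = -5 + 8*(4 - 2*q) = -5 + (32 - 16*q) = 27 - 16*q)
(T(59, -29 - 34) - 1461)*(L(-46, 61) - 681) = ((-3 + (-29 - 34)*59) - 1461)*((27 - 16*(-46)) - 681) = ((-3 - 63*59) - 1461)*((27 + 736) - 681) = ((-3 - 3717) - 1461)*(763 - 681) = (-3720 - 1461)*82 = -5181*82 = -424842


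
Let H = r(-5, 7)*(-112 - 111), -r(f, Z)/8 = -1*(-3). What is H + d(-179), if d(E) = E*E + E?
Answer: 37214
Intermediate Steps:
d(E) = E + E**2 (d(E) = E**2 + E = E + E**2)
r(f, Z) = -24 (r(f, Z) = -(-8)*(-3) = -8*3 = -24)
H = 5352 (H = -24*(-112 - 111) = -24*(-223) = 5352)
H + d(-179) = 5352 - 179*(1 - 179) = 5352 - 179*(-178) = 5352 + 31862 = 37214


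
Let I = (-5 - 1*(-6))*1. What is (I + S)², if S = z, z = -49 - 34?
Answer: 6724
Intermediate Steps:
z = -83
S = -83
I = 1 (I = (-5 + 6)*1 = 1*1 = 1)
(I + S)² = (1 - 83)² = (-82)² = 6724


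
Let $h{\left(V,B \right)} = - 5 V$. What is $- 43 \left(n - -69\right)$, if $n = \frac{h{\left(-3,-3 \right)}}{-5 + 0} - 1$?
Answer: $-2795$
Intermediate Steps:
$n = -4$ ($n = \frac{\left(-5\right) \left(-3\right)}{-5 + 0} - 1 = \frac{1}{-5} \cdot 15 - 1 = \left(- \frac{1}{5}\right) 15 - 1 = -3 - 1 = -4$)
$- 43 \left(n - -69\right) = - 43 \left(-4 - -69\right) = - 43 \left(-4 + 69\right) = \left(-43\right) 65 = -2795$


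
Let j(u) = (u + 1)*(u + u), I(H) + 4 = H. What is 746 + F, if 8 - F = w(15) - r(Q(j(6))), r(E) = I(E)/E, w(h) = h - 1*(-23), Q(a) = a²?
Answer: 1264787/1764 ≈ 717.00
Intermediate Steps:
I(H) = -4 + H
j(u) = 2*u*(1 + u) (j(u) = (1 + u)*(2*u) = 2*u*(1 + u))
w(h) = 23 + h (w(h) = h + 23 = 23 + h)
r(E) = (-4 + E)/E
F = -51157/1764 (F = 8 - ((23 + 15) - (-4 + (2*6*(1 + 6))²)/((2*6*(1 + 6))²)) = 8 - (38 - (-4 + (2*6*7)²)/((2*6*7)²)) = 8 - (38 - (-4 + 84²)/(84²)) = 8 - (38 - (-4 + 7056)/7056) = 8 - (38 - 7052/7056) = 8 - (38 - 1*1763/1764) = 8 - (38 - 1763/1764) = 8 - 1*65269/1764 = 8 - 65269/1764 = -51157/1764 ≈ -29.001)
746 + F = 746 - 51157/1764 = 1264787/1764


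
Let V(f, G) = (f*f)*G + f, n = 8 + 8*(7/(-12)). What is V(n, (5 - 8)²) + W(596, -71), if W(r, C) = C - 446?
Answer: -1241/3 ≈ -413.67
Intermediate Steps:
W(r, C) = -446 + C
n = 10/3 (n = 8 + 8*(7*(-1/12)) = 8 + 8*(-7/12) = 8 - 14/3 = 10/3 ≈ 3.3333)
V(f, G) = f + G*f² (V(f, G) = f²*G + f = G*f² + f = f + G*f²)
V(n, (5 - 8)²) + W(596, -71) = 10*(1 + (5 - 8)²*(10/3))/3 + (-446 - 71) = 10*(1 + (-3)²*(10/3))/3 - 517 = 10*(1 + 9*(10/3))/3 - 517 = 10*(1 + 30)/3 - 517 = (10/3)*31 - 517 = 310/3 - 517 = -1241/3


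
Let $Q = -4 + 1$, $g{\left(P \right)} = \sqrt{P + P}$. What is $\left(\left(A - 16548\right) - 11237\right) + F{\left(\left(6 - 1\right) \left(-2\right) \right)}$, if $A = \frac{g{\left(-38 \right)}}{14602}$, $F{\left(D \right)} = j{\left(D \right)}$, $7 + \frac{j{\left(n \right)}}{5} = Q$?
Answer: $-27835 + \frac{i \sqrt{19}}{7301} \approx -27835.0 + 0.00059703 i$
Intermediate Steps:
$g{\left(P \right)} = \sqrt{2} \sqrt{P}$ ($g{\left(P \right)} = \sqrt{2 P} = \sqrt{2} \sqrt{P}$)
$Q = -3$
$j{\left(n \right)} = -50$ ($j{\left(n \right)} = -35 + 5 \left(-3\right) = -35 - 15 = -50$)
$F{\left(D \right)} = -50$
$A = \frac{i \sqrt{19}}{7301}$ ($A = \frac{\sqrt{2} \sqrt{-38}}{14602} = \sqrt{2} i \sqrt{38} \cdot \frac{1}{14602} = 2 i \sqrt{19} \cdot \frac{1}{14602} = \frac{i \sqrt{19}}{7301} \approx 0.00059703 i$)
$\left(\left(A - 16548\right) - 11237\right) + F{\left(\left(6 - 1\right) \left(-2\right) \right)} = \left(\left(\frac{i \sqrt{19}}{7301} - 16548\right) - 11237\right) - 50 = \left(\left(-16548 + \frac{i \sqrt{19}}{7301}\right) - 11237\right) - 50 = \left(-27785 + \frac{i \sqrt{19}}{7301}\right) - 50 = -27835 + \frac{i \sqrt{19}}{7301}$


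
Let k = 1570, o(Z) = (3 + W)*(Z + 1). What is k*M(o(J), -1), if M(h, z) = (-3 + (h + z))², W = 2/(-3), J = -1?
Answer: 25120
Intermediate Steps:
W = -⅔ (W = 2*(-⅓) = -⅔ ≈ -0.66667)
o(Z) = 7/3 + 7*Z/3 (o(Z) = (3 - ⅔)*(Z + 1) = 7*(1 + Z)/3 = 7/3 + 7*Z/3)
M(h, z) = (-3 + h + z)²
k*M(o(J), -1) = 1570*(-3 + (7/3 + (7/3)*(-1)) - 1)² = 1570*(-3 + (7/3 - 7/3) - 1)² = 1570*(-3 + 0 - 1)² = 1570*(-4)² = 1570*16 = 25120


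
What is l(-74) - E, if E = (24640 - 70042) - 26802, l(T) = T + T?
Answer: 72056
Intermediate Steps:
l(T) = 2*T
E = -72204 (E = -45402 - 26802 = -72204)
l(-74) - E = 2*(-74) - 1*(-72204) = -148 + 72204 = 72056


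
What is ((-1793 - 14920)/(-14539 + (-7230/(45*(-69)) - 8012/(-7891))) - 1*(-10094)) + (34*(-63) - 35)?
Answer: 188001252885030/23743078597 ≈ 7918.1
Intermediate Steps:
((-1793 - 14920)/(-14539 + (-7230/(45*(-69)) - 8012/(-7891))) - 1*(-10094)) + (34*(-63) - 35) = (-16713/(-14539 + (-7230/(-3105) - 8012*(-1/7891))) + 10094) + (-2142 - 35) = (-16713/(-14539 + (-7230*(-1/3105) + 8012/7891)) + 10094) - 2177 = (-16713/(-14539 + (482/207 + 8012/7891)) + 10094) - 2177 = (-16713/(-14539 + 5461946/1633437) + 10094) - 2177 = (-16713/(-23743078597/1633437) + 10094) - 2177 = (-16713*(-1633437/23743078597) + 10094) - 2177 = (27299632581/23743078597 + 10094) - 2177 = 239689934990699/23743078597 - 2177 = 188001252885030/23743078597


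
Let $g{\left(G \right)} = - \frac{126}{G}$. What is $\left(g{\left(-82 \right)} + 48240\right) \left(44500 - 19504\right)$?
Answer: $\frac{49439663388}{41} \approx 1.2058 \cdot 10^{9}$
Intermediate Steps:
$\left(g{\left(-82 \right)} + 48240\right) \left(44500 - 19504\right) = \left(- \frac{126}{-82} + 48240\right) \left(44500 - 19504\right) = \left(\left(-126\right) \left(- \frac{1}{82}\right) + 48240\right) 24996 = \left(\frac{63}{41} + 48240\right) 24996 = \frac{1977903}{41} \cdot 24996 = \frac{49439663388}{41}$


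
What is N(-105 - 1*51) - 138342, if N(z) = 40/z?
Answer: -5395348/39 ≈ -1.3834e+5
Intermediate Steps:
N(-105 - 1*51) - 138342 = 40/(-105 - 1*51) - 138342 = 40/(-105 - 51) - 138342 = 40/(-156) - 138342 = 40*(-1/156) - 138342 = -10/39 - 138342 = -5395348/39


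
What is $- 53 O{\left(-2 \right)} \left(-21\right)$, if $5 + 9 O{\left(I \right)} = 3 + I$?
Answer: $- \frac{1484}{3} \approx -494.67$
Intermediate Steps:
$O{\left(I \right)} = - \frac{2}{9} + \frac{I}{9}$ ($O{\left(I \right)} = - \frac{5}{9} + \frac{3 + I}{9} = - \frac{5}{9} + \left(\frac{1}{3} + \frac{I}{9}\right) = - \frac{2}{9} + \frac{I}{9}$)
$- 53 O{\left(-2 \right)} \left(-21\right) = - 53 \left(- \frac{2}{9} + \frac{1}{9} \left(-2\right)\right) \left(-21\right) = - 53 \left(- \frac{2}{9} - \frac{2}{9}\right) \left(-21\right) = \left(-53\right) \left(- \frac{4}{9}\right) \left(-21\right) = \frac{212}{9} \left(-21\right) = - \frac{1484}{3}$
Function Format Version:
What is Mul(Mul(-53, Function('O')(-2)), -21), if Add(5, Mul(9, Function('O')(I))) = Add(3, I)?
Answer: Rational(-1484, 3) ≈ -494.67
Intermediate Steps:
Function('O')(I) = Add(Rational(-2, 9), Mul(Rational(1, 9), I)) (Function('O')(I) = Add(Rational(-5, 9), Mul(Rational(1, 9), Add(3, I))) = Add(Rational(-5, 9), Add(Rational(1, 3), Mul(Rational(1, 9), I))) = Add(Rational(-2, 9), Mul(Rational(1, 9), I)))
Mul(Mul(-53, Function('O')(-2)), -21) = Mul(Mul(-53, Add(Rational(-2, 9), Mul(Rational(1, 9), -2))), -21) = Mul(Mul(-53, Add(Rational(-2, 9), Rational(-2, 9))), -21) = Mul(Mul(-53, Rational(-4, 9)), -21) = Mul(Rational(212, 9), -21) = Rational(-1484, 3)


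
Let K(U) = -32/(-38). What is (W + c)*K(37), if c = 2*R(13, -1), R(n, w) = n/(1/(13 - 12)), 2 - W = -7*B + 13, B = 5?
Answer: 800/19 ≈ 42.105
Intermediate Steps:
W = 24 (W = 2 - (-7*5 + 13) = 2 - (-35 + 13) = 2 - 1*(-22) = 2 + 22 = 24)
R(n, w) = n (R(n, w) = n/(1/1) = n/1 = n*1 = n)
K(U) = 16/19 (K(U) = -32*(-1/38) = 16/19)
c = 26 (c = 2*13 = 26)
(W + c)*K(37) = (24 + 26)*(16/19) = 50*(16/19) = 800/19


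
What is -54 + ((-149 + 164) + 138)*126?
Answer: 19224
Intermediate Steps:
-54 + ((-149 + 164) + 138)*126 = -54 + (15 + 138)*126 = -54 + 153*126 = -54 + 19278 = 19224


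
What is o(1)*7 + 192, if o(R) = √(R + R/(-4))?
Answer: 192 + 7*√3/2 ≈ 198.06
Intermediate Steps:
o(R) = √3*√R/2 (o(R) = √(R + R*(-¼)) = √(R - R/4) = √(3*R/4) = √3*√R/2)
o(1)*7 + 192 = (√3*√1/2)*7 + 192 = ((½)*√3*1)*7 + 192 = (√3/2)*7 + 192 = 7*√3/2 + 192 = 192 + 7*√3/2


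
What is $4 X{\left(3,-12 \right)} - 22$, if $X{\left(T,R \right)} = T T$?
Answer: $14$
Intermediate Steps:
$X{\left(T,R \right)} = T^{2}$
$4 X{\left(3,-12 \right)} - 22 = 4 \cdot 3^{2} - 22 = 4 \cdot 9 - 22 = 36 - 22 = 14$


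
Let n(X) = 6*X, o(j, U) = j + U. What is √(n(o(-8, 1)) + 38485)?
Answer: √38443 ≈ 196.07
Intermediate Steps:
o(j, U) = U + j
√(n(o(-8, 1)) + 38485) = √(6*(1 - 8) + 38485) = √(6*(-7) + 38485) = √(-42 + 38485) = √38443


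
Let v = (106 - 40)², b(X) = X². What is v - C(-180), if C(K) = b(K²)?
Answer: -1049755644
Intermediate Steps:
C(K) = K⁴ (C(K) = (K²)² = K⁴)
v = 4356 (v = 66² = 4356)
v - C(-180) = 4356 - 1*(-180)⁴ = 4356 - 1*1049760000 = 4356 - 1049760000 = -1049755644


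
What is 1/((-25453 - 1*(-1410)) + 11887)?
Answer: -1/12156 ≈ -8.2264e-5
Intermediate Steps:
1/((-25453 - 1*(-1410)) + 11887) = 1/((-25453 + 1410) + 11887) = 1/(-24043 + 11887) = 1/(-12156) = -1/12156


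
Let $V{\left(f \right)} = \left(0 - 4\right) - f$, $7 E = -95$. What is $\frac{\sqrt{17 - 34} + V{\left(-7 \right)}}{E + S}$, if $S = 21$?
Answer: $\frac{21}{52} + \frac{7 i \sqrt{17}}{52} \approx 0.40385 + 0.55503 i$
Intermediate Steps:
$E = - \frac{95}{7}$ ($E = \frac{1}{7} \left(-95\right) = - \frac{95}{7} \approx -13.571$)
$V{\left(f \right)} = -4 - f$
$\frac{\sqrt{17 - 34} + V{\left(-7 \right)}}{E + S} = \frac{\sqrt{17 - 34} - -3}{- \frac{95}{7} + 21} = \frac{\sqrt{-17} + \left(-4 + 7\right)}{\frac{52}{7}} = \left(i \sqrt{17} + 3\right) \frac{7}{52} = \left(3 + i \sqrt{17}\right) \frac{7}{52} = \frac{21}{52} + \frac{7 i \sqrt{17}}{52}$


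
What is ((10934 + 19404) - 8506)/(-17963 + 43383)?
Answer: 5458/6355 ≈ 0.85885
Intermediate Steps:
((10934 + 19404) - 8506)/(-17963 + 43383) = (30338 - 8506)/25420 = 21832*(1/25420) = 5458/6355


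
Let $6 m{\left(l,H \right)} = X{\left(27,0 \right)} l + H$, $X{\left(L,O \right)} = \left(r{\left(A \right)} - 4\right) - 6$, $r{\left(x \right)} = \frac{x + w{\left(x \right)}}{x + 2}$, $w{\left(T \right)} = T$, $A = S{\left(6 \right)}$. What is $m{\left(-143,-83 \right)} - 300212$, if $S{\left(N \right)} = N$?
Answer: $- \frac{1200093}{4} \approx -3.0002 \cdot 10^{5}$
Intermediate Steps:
$A = 6$
$r{\left(x \right)} = \frac{2 x}{2 + x}$ ($r{\left(x \right)} = \frac{x + x}{x + 2} = \frac{2 x}{2 + x}$)
$X{\left(L,O \right)} = - \frac{17}{2}$ ($X{\left(L,O \right)} = \left(2 \cdot 6 \frac{1}{2 + 6} - 4\right) - 6 = \left(2 \cdot 6 \cdot \frac{1}{8} - 4\right) - 6 = \left(\frac{3}{2} - 4\right) - 6 = - \frac{5}{2} - 6 = - \frac{17}{2}$)
$m{\left(l,H \right)} = - \frac{17 l}{12} + \frac{H}{6}$ ($m{\left(l,H \right)} = \frac{- \frac{17 l}{2} + H}{6} = \frac{H - \frac{17 l}{2}}{6} = - \frac{17 l}{12} + \frac{H}{6}$)
$m{\left(-143,-83 \right)} - 300212 = \left(\left(- \frac{17}{12}\right) \left(-143\right) + \frac{1}{6} \left(-83\right)\right) - 300212 = \left(\frac{2431}{12} - \frac{83}{6}\right) - 300212 = \frac{755}{4} - 300212 = - \frac{1200093}{4}$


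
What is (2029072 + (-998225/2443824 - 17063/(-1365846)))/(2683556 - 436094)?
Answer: 1128802034364048175/1250295786863551008 ≈ 0.90283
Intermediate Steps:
(2029072 + (-998225/2443824 - 17063/(-1365846)))/(2683556 - 436094) = (2029072 + (-998225*1/2443824 - 17063*(-1/1365846)))/2247462 = (2029072 + (-998225/2443824 + 17063/1365846))*(1/2247462) = (2029072 - 220287109073/556314539184)*(1/2247462) = (1128802034364048175/556314539184)*(1/2247462) = 1128802034364048175/1250295786863551008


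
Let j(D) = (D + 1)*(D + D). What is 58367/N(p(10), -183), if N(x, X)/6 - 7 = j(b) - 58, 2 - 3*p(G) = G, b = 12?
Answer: 58367/1566 ≈ 37.271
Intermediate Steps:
j(D) = 2*D*(1 + D) (j(D) = (1 + D)*(2*D) = 2*D*(1 + D))
p(G) = ⅔ - G/3
N(x, X) = 1566 (N(x, X) = 42 + 6*(2*12*(1 + 12) - 58) = 42 + 6*(2*12*13 - 58) = 42 + 6*(312 - 58) = 42 + 6*254 = 42 + 1524 = 1566)
58367/N(p(10), -183) = 58367/1566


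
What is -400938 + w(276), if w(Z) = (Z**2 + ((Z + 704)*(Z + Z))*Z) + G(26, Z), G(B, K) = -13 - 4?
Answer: 148980181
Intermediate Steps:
G(B, K) = -17
w(Z) = -17 + Z**2 + 2*Z**2*(704 + Z) (w(Z) = (Z**2 + ((Z + 704)*(Z + Z))*Z) - 17 = (Z**2 + ((704 + Z)*(2*Z))*Z) - 17 = (Z**2 + (2*Z*(704 + Z))*Z) - 17 = (Z**2 + 2*Z**2*(704 + Z)) - 17 = -17 + Z**2 + 2*Z**2*(704 + Z))
-400938 + w(276) = -400938 + (-17 + 2*276**3 + 1409*276**2) = -400938 + (-17 + 2*21024576 + 1409*76176) = -400938 + (-17 + 42049152 + 107331984) = -400938 + 149381119 = 148980181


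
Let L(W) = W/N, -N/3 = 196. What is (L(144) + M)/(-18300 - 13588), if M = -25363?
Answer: 1242799/1562512 ≈ 0.79539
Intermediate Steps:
N = -588 (N = -3*196 = -588)
L(W) = -W/588 (L(W) = W/(-588) = W*(-1/588) = -W/588)
(L(144) + M)/(-18300 - 13588) = (-1/588*144 - 25363)/(-18300 - 13588) = (-12/49 - 25363)/(-31888) = -1242799/49*(-1/31888) = 1242799/1562512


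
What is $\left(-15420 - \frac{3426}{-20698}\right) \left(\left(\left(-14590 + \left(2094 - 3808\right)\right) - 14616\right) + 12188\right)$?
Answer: $\frac{2989250068644}{10349} \approx 2.8884 \cdot 10^{8}$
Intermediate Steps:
$\left(-15420 - \frac{3426}{-20698}\right) \left(\left(\left(-14590 + \left(2094 - 3808\right)\right) - 14616\right) + 12188\right) = \left(-15420 - - \frac{1713}{10349}\right) \left(\left(\left(-14590 + \left(2094 - 3808\right)\right) - 14616\right) + 12188\right) = \left(-15420 + \frac{1713}{10349}\right) \left(\left(\left(-14590 - 1714\right) - 14616\right) + 12188\right) = - \frac{159579867 \left(\left(-16304 - 14616\right) + 12188\right)}{10349} = - \frac{159579867 \left(-30920 + 12188\right)}{10349} = \left(- \frac{159579867}{10349}\right) \left(-18732\right) = \frac{2989250068644}{10349}$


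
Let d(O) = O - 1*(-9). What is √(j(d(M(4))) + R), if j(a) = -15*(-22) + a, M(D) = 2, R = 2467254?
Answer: √2467595 ≈ 1570.9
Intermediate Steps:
d(O) = 9 + O (d(O) = O + 9 = 9 + O)
j(a) = 330 + a
√(j(d(M(4))) + R) = √((330 + (9 + 2)) + 2467254) = √((330 + 11) + 2467254) = √(341 + 2467254) = √2467595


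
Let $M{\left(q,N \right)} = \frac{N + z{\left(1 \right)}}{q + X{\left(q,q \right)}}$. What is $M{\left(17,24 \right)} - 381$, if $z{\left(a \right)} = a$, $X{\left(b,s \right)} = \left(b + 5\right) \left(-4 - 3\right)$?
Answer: $- \frac{52222}{137} \approx -381.18$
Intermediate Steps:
$X{\left(b,s \right)} = -35 - 7 b$ ($X{\left(b,s \right)} = \left(5 + b\right) \left(-7\right) = -35 - 7 b$)
$M{\left(q,N \right)} = \frac{1 + N}{-35 - 6 q}$ ($M{\left(q,N \right)} = \frac{N + 1}{q - \left(35 + 7 q\right)} = \frac{1 + N}{-35 - 6 q}$)
$M{\left(17,24 \right)} - 381 = \frac{-1 - 24}{35 + 6 \cdot 17} - 381 = \frac{-1 - 24}{35 + 102} - 381 = \frac{1}{137} \left(-25\right) - 381 = - \frac{25}{137} - 381 = - \frac{52222}{137}$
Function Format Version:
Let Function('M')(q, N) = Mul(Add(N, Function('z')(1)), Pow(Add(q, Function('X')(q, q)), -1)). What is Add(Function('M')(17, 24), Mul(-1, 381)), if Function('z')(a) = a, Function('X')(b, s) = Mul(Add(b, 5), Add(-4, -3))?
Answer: Rational(-52222, 137) ≈ -381.18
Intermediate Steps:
Function('X')(b, s) = Add(-35, Mul(-7, b)) (Function('X')(b, s) = Mul(Add(5, b), -7) = Add(-35, Mul(-7, b)))
Function('M')(q, N) = Mul(Pow(Add(-35, Mul(-6, q)), -1), Add(1, N)) (Function('M')(q, N) = Mul(Add(N, 1), Pow(Add(q, Add(-35, Mul(-7, q))), -1)) = Mul(Add(1, N), Pow(Add(-35, Mul(-6, q)), -1)) = Mul(Pow(Add(-35, Mul(-6, q)), -1), Add(1, N)))
Add(Function('M')(17, 24), Mul(-1, 381)) = Add(Mul(Pow(Add(35, Mul(6, 17)), -1), Add(-1, Mul(-1, 24))), Mul(-1, 381)) = Add(Mul(Pow(Add(35, 102), -1), Add(-1, -24)), -381) = Add(Mul(Pow(137, -1), -25), -381) = Add(Mul(Rational(1, 137), -25), -381) = Add(Rational(-25, 137), -381) = Rational(-52222, 137)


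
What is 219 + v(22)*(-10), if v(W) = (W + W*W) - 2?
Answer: -4821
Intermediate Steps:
v(W) = -2 + W + W² (v(W) = (W + W²) - 2 = -2 + W + W²)
219 + v(22)*(-10) = 219 + (-2 + 22 + 22²)*(-10) = 219 + (-2 + 22 + 484)*(-10) = 219 + 504*(-10) = 219 - 5040 = -4821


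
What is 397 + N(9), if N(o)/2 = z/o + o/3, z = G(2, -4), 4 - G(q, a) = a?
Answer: 3643/9 ≈ 404.78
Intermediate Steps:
G(q, a) = 4 - a
z = 8 (z = 4 - 1*(-4) = 4 + 4 = 8)
N(o) = 16/o + 2*o/3 (N(o) = 2*(8/o + o/3) = 16/o + 2*o/3)
397 + N(9) = 397 + (16/9 + (⅔)*9) = 397 + (16*(⅑) + 6) = 397 + (16/9 + 6) = 397 + 70/9 = 3643/9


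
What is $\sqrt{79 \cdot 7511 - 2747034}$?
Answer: $i \sqrt{2153665} \approx 1467.5 i$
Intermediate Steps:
$\sqrt{79 \cdot 7511 - 2747034} = \sqrt{593369 - 2747034} = \sqrt{-2153665} = i \sqrt{2153665}$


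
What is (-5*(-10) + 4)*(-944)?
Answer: -50976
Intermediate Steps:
(-5*(-10) + 4)*(-944) = (50 + 4)*(-944) = 54*(-944) = -50976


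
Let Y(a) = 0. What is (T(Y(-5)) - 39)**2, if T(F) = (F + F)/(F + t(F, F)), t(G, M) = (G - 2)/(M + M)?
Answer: 1521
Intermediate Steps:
t(G, M) = (-2 + G)/(2*M) (t(G, M) = (-2 + G)/((2*M)) = (-2 + G)*(1/(2*M)) = (-2 + G)/(2*M))
T(F) = 2*F/(F + (-2 + F)/(2*F)) (T(F) = (F + F)/(F + (-2 + F)/(2*F)) = (2*F)/(F + (-2 + F)/(2*F)) = 2*F/(F + (-2 + F)/(2*F)))
(T(Y(-5)) - 39)**2 = (4*0**2/(-2 + 0 + 2*0**2) - 39)**2 = (4*0/(-2 + 0 + 2*0) - 39)**2 = (4*0/(-2 + 0 + 0) - 39)**2 = (4*0/(-2) - 39)**2 = (4*0*(-1/2) - 39)**2 = (0 - 39)**2 = (-39)**2 = 1521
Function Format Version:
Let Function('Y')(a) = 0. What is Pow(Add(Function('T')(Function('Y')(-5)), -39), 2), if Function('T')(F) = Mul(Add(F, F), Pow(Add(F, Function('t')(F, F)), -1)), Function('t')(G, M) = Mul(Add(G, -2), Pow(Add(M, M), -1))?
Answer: 1521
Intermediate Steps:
Function('t')(G, M) = Mul(Rational(1, 2), Pow(M, -1), Add(-2, G)) (Function('t')(G, M) = Mul(Add(-2, G), Pow(Mul(2, M), -1)) = Mul(Add(-2, G), Mul(Rational(1, 2), Pow(M, -1))) = Mul(Rational(1, 2), Pow(M, -1), Add(-2, G)))
Function('T')(F) = Mul(2, F, Pow(Add(F, Mul(Rational(1, 2), Pow(F, -1), Add(-2, F))), -1)) (Function('T')(F) = Mul(Add(F, F), Pow(Add(F, Mul(Rational(1, 2), Pow(F, -1), Add(-2, F))), -1)) = Mul(Mul(2, F), Pow(Add(F, Mul(Rational(1, 2), Pow(F, -1), Add(-2, F))), -1)) = Mul(2, F, Pow(Add(F, Mul(Rational(1, 2), Pow(F, -1), Add(-2, F))), -1)))
Pow(Add(Function('T')(Function('Y')(-5)), -39), 2) = Pow(Add(Mul(4, Pow(0, 2), Pow(Add(-2, 0, Mul(2, Pow(0, 2))), -1)), -39), 2) = Pow(Add(Mul(4, 0, Pow(Add(-2, 0, Mul(2, 0)), -1)), -39), 2) = Pow(Add(Mul(4, 0, Pow(Add(-2, 0, 0), -1)), -39), 2) = Pow(Add(Mul(4, 0, Pow(-2, -1)), -39), 2) = Pow(Add(Mul(4, 0, Rational(-1, 2)), -39), 2) = Pow(Add(0, -39), 2) = Pow(-39, 2) = 1521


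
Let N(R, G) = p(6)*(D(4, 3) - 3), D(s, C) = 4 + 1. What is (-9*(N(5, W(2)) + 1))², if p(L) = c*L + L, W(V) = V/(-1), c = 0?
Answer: 13689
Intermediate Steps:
W(V) = -V (W(V) = V*(-1) = -V)
D(s, C) = 5
p(L) = L (p(L) = 0*L + L = 0 + L = L)
N(R, G) = 12 (N(R, G) = 6*(5 - 3) = 6*2 = 12)
(-9*(N(5, W(2)) + 1))² = (-9*(12 + 1))² = (-9*13)² = (-117)² = 13689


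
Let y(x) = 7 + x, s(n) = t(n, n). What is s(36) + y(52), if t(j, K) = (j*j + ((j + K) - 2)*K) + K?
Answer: 3911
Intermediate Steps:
t(j, K) = K + j² + K*(-2 + K + j) (t(j, K) = (j² + ((K + j) - 2)*K) + K = (j² + (-2 + K + j)*K) + K = (j² + K*(-2 + K + j)) + K = K + j² + K*(-2 + K + j))
s(n) = -n + 3*n² (s(n) = n² + n² - n + n*n = n² + n² - n + n² = -n + 3*n²)
s(36) + y(52) = 36*(-1 + 3*36) + (7 + 52) = 36*(-1 + 108) + 59 = 36*107 + 59 = 3852 + 59 = 3911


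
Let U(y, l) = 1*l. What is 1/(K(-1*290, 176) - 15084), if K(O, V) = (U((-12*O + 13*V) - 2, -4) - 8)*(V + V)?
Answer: -1/19308 ≈ -5.1792e-5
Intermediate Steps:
U(y, l) = l
K(O, V) = -24*V (K(O, V) = (-4 - 8)*(V + V) = -24*V)
1/(K(-1*290, 176) - 15084) = 1/(-24*176 - 15084) = 1/(-4224 - 15084) = 1/(-19308) = -1/19308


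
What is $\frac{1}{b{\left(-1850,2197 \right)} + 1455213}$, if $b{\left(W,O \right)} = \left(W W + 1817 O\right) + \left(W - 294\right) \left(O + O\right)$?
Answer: $- \frac{1}{551074} \approx -1.8146 \cdot 10^{-6}$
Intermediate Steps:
$b{\left(W,O \right)} = W^{2} + 1817 O + 2 O \left(-294 + W\right)$ ($b{\left(W,O \right)} = \left(W^{2} + 1817 O\right) + \left(-294 + W\right) 2 O = \left(W^{2} + 1817 O\right) + 2 O \left(-294 + W\right) = W^{2} + 1817 O + 2 O \left(-294 + W\right)$)
$\frac{1}{b{\left(-1850,2197 \right)} + 1455213} = \frac{1}{\left(\left(-1850\right)^{2} + 1229 \cdot 2197 + 2 \cdot 2197 \left(-1850\right)\right) + 1455213} = \frac{1}{\left(3422500 + 2700113 - 8128900\right) + 1455213} = \frac{1}{-2006287 + 1455213} = \frac{1}{-551074} = - \frac{1}{551074}$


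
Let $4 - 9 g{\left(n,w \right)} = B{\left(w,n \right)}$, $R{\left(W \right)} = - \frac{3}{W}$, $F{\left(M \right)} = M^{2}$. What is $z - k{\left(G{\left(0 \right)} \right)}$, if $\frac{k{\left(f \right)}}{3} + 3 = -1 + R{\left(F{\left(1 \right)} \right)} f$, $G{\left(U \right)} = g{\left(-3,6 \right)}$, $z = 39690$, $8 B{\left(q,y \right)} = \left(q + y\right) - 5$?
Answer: $\frac{158825}{4} \approx 39706.0$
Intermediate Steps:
$B{\left(q,y \right)} = - \frac{5}{8} + \frac{q}{8} + \frac{y}{8}$ ($B{\left(q,y \right)} = \frac{\left(q + y\right) - 5}{8} = \frac{-5 + q + y}{8} = - \frac{5}{8} + \frac{q}{8} + \frac{y}{8}$)
$g{\left(n,w \right)} = \frac{37}{72} - \frac{n}{72} - \frac{w}{72}$ ($g{\left(n,w \right)} = \frac{4}{9} - \frac{- \frac{5}{8} + \frac{w}{8} + \frac{n}{8}}{9} = \frac{4}{9} - \frac{- \frac{5}{8} + \frac{n}{8} + \frac{w}{8}}{9} = \frac{4}{9} - \left(- \frac{5}{72} + \frac{n}{72} + \frac{w}{72}\right) = \frac{37}{72} - \frac{n}{72} - \frac{w}{72}$)
$G{\left(U \right)} = \frac{17}{36}$ ($G{\left(U \right)} = \frac{37}{72} - - \frac{1}{24} - \frac{1}{12} = \frac{37}{72} + \frac{1}{24} - \frac{1}{12} = \frac{17}{36}$)
$k{\left(f \right)} = -12 - 9 f$ ($k{\left(f \right)} = -9 + 3 \left(-1 + - \frac{3}{1^{2}} f\right) = -9 + 3 \left(-1 + - \frac{3}{1} f\right) = -9 + 3 \left(-1 + \left(-3\right) 1 f\right) = -9 + 3 \left(-1 - 3 f\right) = -9 - \left(3 + 9 f\right) = -12 - 9 f$)
$z - k{\left(G{\left(0 \right)} \right)} = 39690 - \left(-12 - \frac{17}{4}\right) = 39690 - - \frac{65}{4} = 39690 + \frac{65}{4} = \frac{158825}{4}$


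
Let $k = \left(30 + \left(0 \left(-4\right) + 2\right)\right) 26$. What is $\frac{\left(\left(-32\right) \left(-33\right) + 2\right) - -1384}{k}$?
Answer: $\frac{1221}{416} \approx 2.9351$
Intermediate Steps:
$k = 832$ ($k = \left(30 + \left(0 + 2\right)\right) 26 = \left(30 + 2\right) 26 = 32 \cdot 26 = 832$)
$\frac{\left(\left(-32\right) \left(-33\right) + 2\right) - -1384}{k} = \frac{\left(\left(-32\right) \left(-33\right) + 2\right) - -1384}{832} = \left(\left(1056 + 2\right) + 1384\right) \frac{1}{832} = \left(1058 + 1384\right) \frac{1}{832} = 2442 \cdot \frac{1}{832} = \frac{1221}{416}$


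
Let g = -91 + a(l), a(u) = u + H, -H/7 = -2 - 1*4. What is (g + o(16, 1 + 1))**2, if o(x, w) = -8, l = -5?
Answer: 3844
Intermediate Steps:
H = 42 (H = -7*(-2 - 1*4) = -7*(-2 - 4) = -7*(-6) = 42)
a(u) = 42 + u (a(u) = u + 42 = 42 + u)
g = -54 (g = -91 + (42 - 5) = -91 + 37 = -54)
(g + o(16, 1 + 1))**2 = (-54 - 8)**2 = (-62)**2 = 3844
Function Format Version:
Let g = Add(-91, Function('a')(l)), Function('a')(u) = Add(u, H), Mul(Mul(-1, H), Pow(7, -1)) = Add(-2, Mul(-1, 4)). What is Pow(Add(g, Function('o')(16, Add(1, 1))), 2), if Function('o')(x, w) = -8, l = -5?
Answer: 3844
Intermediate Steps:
H = 42 (H = Mul(-7, Add(-2, Mul(-1, 4))) = Mul(-7, Add(-2, -4)) = Mul(-7, -6) = 42)
Function('a')(u) = Add(42, u) (Function('a')(u) = Add(u, 42) = Add(42, u))
g = -54 (g = Add(-91, Add(42, -5)) = Add(-91, 37) = -54)
Pow(Add(g, Function('o')(16, Add(1, 1))), 2) = Pow(Add(-54, -8), 2) = Pow(-62, 2) = 3844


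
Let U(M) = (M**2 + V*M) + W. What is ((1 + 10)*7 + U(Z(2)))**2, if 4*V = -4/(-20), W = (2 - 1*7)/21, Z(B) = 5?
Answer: 73427761/7056 ≈ 10406.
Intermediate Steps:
W = -5/21 (W = (2 - 7)*(1/21) = -5*1/21 = -5/21 ≈ -0.23810)
V = 1/20 (V = (-4/(-20))/4 = (-4*(-1/20))/4 = (1/4)*(1/5) = 1/20 ≈ 0.050000)
U(M) = -5/21 + M**2 + M/20 (U(M) = (M**2 + M/20) - 5/21 = -5/21 + M**2 + M/20)
((1 + 10)*7 + U(Z(2)))**2 = ((1 + 10)*7 + (-5/21 + 5**2 + (1/20)*5))**2 = (11*7 + (-5/21 + 25 + 1/4))**2 = (77 + 2101/84)**2 = (8569/84)**2 = 73427761/7056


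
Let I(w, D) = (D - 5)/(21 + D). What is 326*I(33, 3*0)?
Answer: -1630/21 ≈ -77.619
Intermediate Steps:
I(w, D) = (-5 + D)/(21 + D)
326*I(33, 3*0) = 326*((-5 + 3*0)/(21 + 3*0)) = 326*((-5 + 0)/(21 + 0)) = 326*(-5/21) = -1630/21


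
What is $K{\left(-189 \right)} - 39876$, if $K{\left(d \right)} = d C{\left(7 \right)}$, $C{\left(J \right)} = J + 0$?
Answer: $-41199$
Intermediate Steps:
$C{\left(J \right)} = J$
$K{\left(d \right)} = 7 d$ ($K{\left(d \right)} = d 7 = 7 d$)
$K{\left(-189 \right)} - 39876 = 7 \left(-189\right) - 39876 = -1323 - 39876 = -41199$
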